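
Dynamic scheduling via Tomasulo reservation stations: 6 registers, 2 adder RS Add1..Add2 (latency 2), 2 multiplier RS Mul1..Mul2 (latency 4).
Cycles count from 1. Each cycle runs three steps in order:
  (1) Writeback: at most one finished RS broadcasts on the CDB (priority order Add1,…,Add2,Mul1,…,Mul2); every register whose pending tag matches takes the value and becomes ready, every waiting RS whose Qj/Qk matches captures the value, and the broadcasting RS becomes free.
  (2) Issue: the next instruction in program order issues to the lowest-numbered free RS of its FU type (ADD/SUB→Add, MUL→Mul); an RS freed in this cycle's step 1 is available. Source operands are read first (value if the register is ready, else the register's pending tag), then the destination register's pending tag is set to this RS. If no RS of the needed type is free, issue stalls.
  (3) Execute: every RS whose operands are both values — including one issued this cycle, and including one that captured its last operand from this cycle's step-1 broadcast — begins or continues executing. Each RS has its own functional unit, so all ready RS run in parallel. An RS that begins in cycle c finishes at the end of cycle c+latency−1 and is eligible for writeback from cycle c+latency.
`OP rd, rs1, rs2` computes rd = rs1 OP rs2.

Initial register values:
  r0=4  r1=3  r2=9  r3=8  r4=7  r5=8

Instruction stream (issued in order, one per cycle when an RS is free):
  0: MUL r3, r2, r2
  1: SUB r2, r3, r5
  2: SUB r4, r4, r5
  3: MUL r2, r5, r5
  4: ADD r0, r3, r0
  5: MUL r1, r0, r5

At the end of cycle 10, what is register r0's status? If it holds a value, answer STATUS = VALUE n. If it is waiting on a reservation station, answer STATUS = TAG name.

cycle 1: issue MUL r3<-Mul1 // r0:4,r1:3,r2:9,r3:Mul1,r4:7,r5:8
cycle 2: issue SUB r2<-Add1 // r0:4,r1:3,r2:Add1,r3:Mul1,r4:7,r5:8
cycle 3: issue SUB r4<-Add2 // r0:4,r1:3,r2:Add1,r3:Mul1,r4:Add2,r5:8
cycle 4: issue MUL r2<-Mul2 // r0:4,r1:3,r2:Mul2,r3:Mul1,r4:Add2,r5:8
cycle 5: CDB Add2=-1; issue ADD r0<-Add2 // r0:Add2,r1:3,r2:Mul2,r3:Mul1,r4:-1,r5:8
cycle 6: CDB Mul1=81; issue MUL r1<-Mul1 // r0:Add2,r1:Mul1,r2:Mul2,r3:81,r4:-1,r5:8
cycle 7: - // r0:Add2,r1:Mul1,r2:Mul2,r3:81,r4:-1,r5:8
cycle 8: CDB Add1=73 // r0:Add2,r1:Mul1,r2:Mul2,r3:81,r4:-1,r5:8
cycle 9: CDB Add2=85 // r0:85,r1:Mul1,r2:Mul2,r3:81,r4:-1,r5:8
cycle 10: CDB Mul2=64 // r0:85,r1:Mul1,r2:64,r3:81,r4:-1,r5:8

STATUS = VALUE 85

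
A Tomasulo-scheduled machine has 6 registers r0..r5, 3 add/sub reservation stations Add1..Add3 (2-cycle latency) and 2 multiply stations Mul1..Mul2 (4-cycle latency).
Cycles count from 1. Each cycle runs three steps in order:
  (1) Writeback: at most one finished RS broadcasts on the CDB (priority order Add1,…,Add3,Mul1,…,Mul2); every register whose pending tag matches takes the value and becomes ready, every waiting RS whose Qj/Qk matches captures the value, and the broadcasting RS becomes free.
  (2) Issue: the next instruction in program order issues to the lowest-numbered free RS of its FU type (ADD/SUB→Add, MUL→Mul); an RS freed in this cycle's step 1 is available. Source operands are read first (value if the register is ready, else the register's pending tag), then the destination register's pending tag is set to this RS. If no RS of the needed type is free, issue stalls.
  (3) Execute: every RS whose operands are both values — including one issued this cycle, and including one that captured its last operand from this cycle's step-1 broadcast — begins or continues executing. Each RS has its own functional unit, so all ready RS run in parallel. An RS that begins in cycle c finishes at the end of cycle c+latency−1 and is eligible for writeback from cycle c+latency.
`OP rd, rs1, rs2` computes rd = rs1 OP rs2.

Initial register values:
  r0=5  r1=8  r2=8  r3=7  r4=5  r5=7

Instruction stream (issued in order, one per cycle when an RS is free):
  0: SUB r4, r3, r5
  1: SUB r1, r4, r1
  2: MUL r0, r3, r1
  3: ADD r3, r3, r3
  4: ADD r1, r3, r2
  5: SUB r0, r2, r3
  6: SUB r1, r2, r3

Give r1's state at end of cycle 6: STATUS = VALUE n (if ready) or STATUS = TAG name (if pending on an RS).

STATUS = TAG Add2

cycle 1: issue SUB r4<-Add1 // r0:5,r1:8,r2:8,r3:7,r4:Add1,r5:7
cycle 2: issue SUB r1<-Add2 // r0:5,r1:Add2,r2:8,r3:7,r4:Add1,r5:7
cycle 3: CDB Add1=0; issue MUL r0<-Mul1 // r0:Mul1,r1:Add2,r2:8,r3:7,r4:0,r5:7
cycle 4: issue ADD r3<-Add1 // r0:Mul1,r1:Add2,r2:8,r3:Add1,r4:0,r5:7
cycle 5: CDB Add2=-8; issue ADD r1<-Add2 // r0:Mul1,r1:Add2,r2:8,r3:Add1,r4:0,r5:7
cycle 6: CDB Add1=14; issue SUB r0<-Add1 // r0:Add1,r1:Add2,r2:8,r3:14,r4:0,r5:7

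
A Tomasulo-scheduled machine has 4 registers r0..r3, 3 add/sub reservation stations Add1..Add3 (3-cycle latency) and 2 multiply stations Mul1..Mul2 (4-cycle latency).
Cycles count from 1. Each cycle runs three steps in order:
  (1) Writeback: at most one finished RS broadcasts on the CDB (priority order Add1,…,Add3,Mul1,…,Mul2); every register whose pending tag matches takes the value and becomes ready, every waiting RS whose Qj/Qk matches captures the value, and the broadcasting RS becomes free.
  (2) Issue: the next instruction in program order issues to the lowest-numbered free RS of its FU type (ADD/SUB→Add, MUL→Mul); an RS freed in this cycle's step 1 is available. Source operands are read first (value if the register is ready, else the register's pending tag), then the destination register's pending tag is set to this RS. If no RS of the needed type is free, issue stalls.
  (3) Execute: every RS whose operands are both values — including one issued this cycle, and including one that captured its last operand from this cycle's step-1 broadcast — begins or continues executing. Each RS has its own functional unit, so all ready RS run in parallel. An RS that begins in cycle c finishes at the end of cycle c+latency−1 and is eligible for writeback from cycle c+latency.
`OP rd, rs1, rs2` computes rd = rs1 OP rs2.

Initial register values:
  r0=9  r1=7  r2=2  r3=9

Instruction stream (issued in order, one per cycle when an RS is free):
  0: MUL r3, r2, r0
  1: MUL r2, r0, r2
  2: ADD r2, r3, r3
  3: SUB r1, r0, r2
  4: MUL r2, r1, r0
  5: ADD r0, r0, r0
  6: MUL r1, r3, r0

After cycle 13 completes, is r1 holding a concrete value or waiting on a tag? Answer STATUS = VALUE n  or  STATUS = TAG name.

c1: issue MUL r3<-Mul1 | r0:9,r1:7,r2:2,r3:Mul1
c2: issue MUL r2<-Mul2 | r0:9,r1:7,r2:Mul2,r3:Mul1
c3: issue ADD r2<-Add1 | r0:9,r1:7,r2:Add1,r3:Mul1
c4: issue SUB r1<-Add2 | r0:9,r1:Add2,r2:Add1,r3:Mul1
c5: CDB Mul1=18; issue MUL r2<-Mul1 | r0:9,r1:Add2,r2:Mul1,r3:18
c6: CDB Mul2=18; issue ADD r0<-Add3 | r0:Add3,r1:Add2,r2:Mul1,r3:18
c7: issue MUL r1<-Mul2 | r0:Add3,r1:Mul2,r2:Mul1,r3:18
c8: CDB Add1=36 | r0:Add3,r1:Mul2,r2:Mul1,r3:18
c9: CDB Add3=18 | r0:18,r1:Mul2,r2:Mul1,r3:18
c10: - | r0:18,r1:Mul2,r2:Mul1,r3:18
c11: CDB Add2=-27 | r0:18,r1:Mul2,r2:Mul1,r3:18
c12: - | r0:18,r1:Mul2,r2:Mul1,r3:18
c13: CDB Mul2=324 | r0:18,r1:324,r2:Mul1,r3:18

STATUS = VALUE 324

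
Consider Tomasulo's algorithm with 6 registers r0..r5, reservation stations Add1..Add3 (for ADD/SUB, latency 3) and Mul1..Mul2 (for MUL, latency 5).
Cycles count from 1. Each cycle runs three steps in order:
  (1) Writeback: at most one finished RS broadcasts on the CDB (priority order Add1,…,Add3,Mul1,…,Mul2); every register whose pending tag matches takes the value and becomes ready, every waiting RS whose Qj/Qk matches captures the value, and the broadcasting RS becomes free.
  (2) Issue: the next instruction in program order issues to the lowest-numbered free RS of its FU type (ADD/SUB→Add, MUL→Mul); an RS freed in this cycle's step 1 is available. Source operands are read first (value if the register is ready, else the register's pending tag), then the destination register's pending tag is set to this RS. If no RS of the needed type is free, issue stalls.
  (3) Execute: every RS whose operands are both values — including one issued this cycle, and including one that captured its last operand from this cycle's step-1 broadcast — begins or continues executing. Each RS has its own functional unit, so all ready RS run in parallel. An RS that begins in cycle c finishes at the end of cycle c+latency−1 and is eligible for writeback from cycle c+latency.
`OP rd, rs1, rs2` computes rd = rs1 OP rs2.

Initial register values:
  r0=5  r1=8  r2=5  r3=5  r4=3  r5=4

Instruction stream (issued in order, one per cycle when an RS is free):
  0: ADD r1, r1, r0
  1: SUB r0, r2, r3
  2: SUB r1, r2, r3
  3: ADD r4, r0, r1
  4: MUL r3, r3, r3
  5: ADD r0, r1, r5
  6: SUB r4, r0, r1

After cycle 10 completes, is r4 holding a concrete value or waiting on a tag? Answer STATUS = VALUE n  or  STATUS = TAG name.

STATUS = TAG Add3

cycle 1: issue ADD r1<-Add1 // r0:5,r1:Add1,r2:5,r3:5,r4:3,r5:4
cycle 2: issue SUB r0<-Add2 // r0:Add2,r1:Add1,r2:5,r3:5,r4:3,r5:4
cycle 3: issue SUB r1<-Add3 // r0:Add2,r1:Add3,r2:5,r3:5,r4:3,r5:4
cycle 4: CDB Add1=13; issue ADD r4<-Add1 // r0:Add2,r1:Add3,r2:5,r3:5,r4:Add1,r5:4
cycle 5: CDB Add2=0; issue MUL r3<-Mul1 // r0:0,r1:Add3,r2:5,r3:Mul1,r4:Add1,r5:4
cycle 6: CDB Add3=0; issue ADD r0<-Add2 // r0:Add2,r1:0,r2:5,r3:Mul1,r4:Add1,r5:4
cycle 7: issue SUB r4<-Add3 // r0:Add2,r1:0,r2:5,r3:Mul1,r4:Add3,r5:4
cycle 8: - // r0:Add2,r1:0,r2:5,r3:Mul1,r4:Add3,r5:4
cycle 9: CDB Add1=0 // r0:Add2,r1:0,r2:5,r3:Mul1,r4:Add3,r5:4
cycle 10: CDB Add2=4 // r0:4,r1:0,r2:5,r3:Mul1,r4:Add3,r5:4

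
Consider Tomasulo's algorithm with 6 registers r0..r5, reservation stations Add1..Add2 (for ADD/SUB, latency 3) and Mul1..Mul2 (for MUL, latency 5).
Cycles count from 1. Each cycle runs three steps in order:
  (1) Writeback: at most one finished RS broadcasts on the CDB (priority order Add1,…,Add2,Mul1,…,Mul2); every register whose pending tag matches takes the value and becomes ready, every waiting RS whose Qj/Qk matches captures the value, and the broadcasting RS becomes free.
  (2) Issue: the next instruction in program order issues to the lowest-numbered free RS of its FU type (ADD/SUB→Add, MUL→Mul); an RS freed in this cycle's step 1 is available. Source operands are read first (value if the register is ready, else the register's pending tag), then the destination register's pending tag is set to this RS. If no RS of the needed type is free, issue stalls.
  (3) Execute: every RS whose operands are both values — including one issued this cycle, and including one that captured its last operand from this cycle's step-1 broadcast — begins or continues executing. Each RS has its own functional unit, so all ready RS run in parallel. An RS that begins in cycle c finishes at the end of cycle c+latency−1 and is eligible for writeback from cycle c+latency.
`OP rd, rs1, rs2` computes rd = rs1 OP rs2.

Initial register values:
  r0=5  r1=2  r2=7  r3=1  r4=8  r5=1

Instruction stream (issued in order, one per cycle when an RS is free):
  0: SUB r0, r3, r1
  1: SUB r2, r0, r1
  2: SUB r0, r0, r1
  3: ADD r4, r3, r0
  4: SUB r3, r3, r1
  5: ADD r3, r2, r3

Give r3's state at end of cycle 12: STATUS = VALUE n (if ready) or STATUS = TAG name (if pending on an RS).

STATUS = TAG Add1

  c1: issue SUB r0<-Add1  regs: r0:Add1,r1:2,r2:7,r3:1,r4:8,r5:1
  c2: issue SUB r2<-Add2  regs: r0:Add1,r1:2,r2:Add2,r3:1,r4:8,r5:1
  c3: stall  regs: r0:Add1,r1:2,r2:Add2,r3:1,r4:8,r5:1
  c4: CDB Add1=-1; issue SUB r0<-Add1  regs: r0:Add1,r1:2,r2:Add2,r3:1,r4:8,r5:1
  c5: stall  regs: r0:Add1,r1:2,r2:Add2,r3:1,r4:8,r5:1
  c6: stall  regs: r0:Add1,r1:2,r2:Add2,r3:1,r4:8,r5:1
  c7: CDB Add1=-3; issue ADD r4<-Add1  regs: r0:-3,r1:2,r2:Add2,r3:1,r4:Add1,r5:1
  c8: CDB Add2=-3; issue SUB r3<-Add2  regs: r0:-3,r1:2,r2:-3,r3:Add2,r4:Add1,r5:1
  c9: stall  regs: r0:-3,r1:2,r2:-3,r3:Add2,r4:Add1,r5:1
  c10: CDB Add1=-2; issue ADD r3<-Add1  regs: r0:-3,r1:2,r2:-3,r3:Add1,r4:-2,r5:1
  c11: CDB Add2=-1  regs: r0:-3,r1:2,r2:-3,r3:Add1,r4:-2,r5:1
  c12: -  regs: r0:-3,r1:2,r2:-3,r3:Add1,r4:-2,r5:1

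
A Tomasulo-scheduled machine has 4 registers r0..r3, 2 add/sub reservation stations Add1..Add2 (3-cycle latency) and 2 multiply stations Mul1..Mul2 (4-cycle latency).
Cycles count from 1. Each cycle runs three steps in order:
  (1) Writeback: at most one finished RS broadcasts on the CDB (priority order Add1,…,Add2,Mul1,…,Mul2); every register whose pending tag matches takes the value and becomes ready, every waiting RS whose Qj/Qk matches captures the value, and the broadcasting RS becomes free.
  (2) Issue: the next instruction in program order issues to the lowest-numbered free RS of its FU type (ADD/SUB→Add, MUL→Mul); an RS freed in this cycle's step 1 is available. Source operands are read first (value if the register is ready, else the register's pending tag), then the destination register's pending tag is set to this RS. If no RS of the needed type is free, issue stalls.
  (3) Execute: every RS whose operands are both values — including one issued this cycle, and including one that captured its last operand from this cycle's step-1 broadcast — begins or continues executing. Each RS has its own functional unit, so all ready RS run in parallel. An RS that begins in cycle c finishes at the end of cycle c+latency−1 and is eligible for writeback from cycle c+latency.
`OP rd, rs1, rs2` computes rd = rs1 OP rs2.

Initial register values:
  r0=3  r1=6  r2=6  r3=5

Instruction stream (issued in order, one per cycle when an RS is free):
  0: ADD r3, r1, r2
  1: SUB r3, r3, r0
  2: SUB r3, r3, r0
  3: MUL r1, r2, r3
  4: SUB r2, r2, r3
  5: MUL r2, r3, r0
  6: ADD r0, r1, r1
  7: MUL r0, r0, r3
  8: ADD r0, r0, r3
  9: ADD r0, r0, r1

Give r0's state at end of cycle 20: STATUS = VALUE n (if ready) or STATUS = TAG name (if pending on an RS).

  c1: issue ADD r3<-Add1  regs: r0:3,r1:6,r2:6,r3:Add1
  c2: issue SUB r3<-Add2  regs: r0:3,r1:6,r2:6,r3:Add2
  c3: stall  regs: r0:3,r1:6,r2:6,r3:Add2
  c4: CDB Add1=12; issue SUB r3<-Add1  regs: r0:3,r1:6,r2:6,r3:Add1
  c5: issue MUL r1<-Mul1  regs: r0:3,r1:Mul1,r2:6,r3:Add1
  c6: stall  regs: r0:3,r1:Mul1,r2:6,r3:Add1
  c7: CDB Add2=9; issue SUB r2<-Add2  regs: r0:3,r1:Mul1,r2:Add2,r3:Add1
  c8: issue MUL r2<-Mul2  regs: r0:3,r1:Mul1,r2:Mul2,r3:Add1
  c9: stall  regs: r0:3,r1:Mul1,r2:Mul2,r3:Add1
  c10: CDB Add1=6; issue ADD r0<-Add1  regs: r0:Add1,r1:Mul1,r2:Mul2,r3:6
  c11: stall  regs: r0:Add1,r1:Mul1,r2:Mul2,r3:6
  c12: stall  regs: r0:Add1,r1:Mul1,r2:Mul2,r3:6
  c13: CDB Add2=0; stall  regs: r0:Add1,r1:Mul1,r2:Mul2,r3:6
  c14: CDB Mul1=36; issue MUL r0<-Mul1  regs: r0:Mul1,r1:36,r2:Mul2,r3:6
  c15: CDB Mul2=18; issue ADD r0<-Add2  regs: r0:Add2,r1:36,r2:18,r3:6
  c16: stall  regs: r0:Add2,r1:36,r2:18,r3:6
  c17: CDB Add1=72; issue ADD r0<-Add1  regs: r0:Add1,r1:36,r2:18,r3:6
  c18: -  regs: r0:Add1,r1:36,r2:18,r3:6
  c19: -  regs: r0:Add1,r1:36,r2:18,r3:6
  c20: -  regs: r0:Add1,r1:36,r2:18,r3:6

STATUS = TAG Add1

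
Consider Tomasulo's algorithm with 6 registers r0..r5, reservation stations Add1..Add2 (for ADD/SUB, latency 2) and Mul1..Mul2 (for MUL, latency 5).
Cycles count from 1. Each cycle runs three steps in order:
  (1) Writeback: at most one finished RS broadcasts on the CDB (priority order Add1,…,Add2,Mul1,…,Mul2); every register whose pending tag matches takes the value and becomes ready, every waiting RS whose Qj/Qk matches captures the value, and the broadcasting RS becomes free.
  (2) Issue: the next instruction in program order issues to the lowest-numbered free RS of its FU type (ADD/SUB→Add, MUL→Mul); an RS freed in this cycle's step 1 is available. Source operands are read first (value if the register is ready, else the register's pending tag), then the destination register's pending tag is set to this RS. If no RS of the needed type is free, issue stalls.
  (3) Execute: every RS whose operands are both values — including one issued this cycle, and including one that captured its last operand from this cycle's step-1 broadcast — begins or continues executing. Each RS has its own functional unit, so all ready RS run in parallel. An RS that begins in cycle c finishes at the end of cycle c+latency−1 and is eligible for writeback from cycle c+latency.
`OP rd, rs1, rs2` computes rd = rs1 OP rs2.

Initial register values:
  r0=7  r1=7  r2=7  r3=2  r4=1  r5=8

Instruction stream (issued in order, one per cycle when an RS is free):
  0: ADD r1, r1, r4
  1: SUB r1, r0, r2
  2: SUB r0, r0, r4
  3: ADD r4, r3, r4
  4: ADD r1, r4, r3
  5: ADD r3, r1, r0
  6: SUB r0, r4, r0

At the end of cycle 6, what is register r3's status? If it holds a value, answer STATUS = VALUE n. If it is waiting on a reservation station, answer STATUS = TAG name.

STATUS = TAG Add2

cycle 1: issue ADD r1<-Add1 // r0:7,r1:Add1,r2:7,r3:2,r4:1,r5:8
cycle 2: issue SUB r1<-Add2 // r0:7,r1:Add2,r2:7,r3:2,r4:1,r5:8
cycle 3: CDB Add1=8; issue SUB r0<-Add1 // r0:Add1,r1:Add2,r2:7,r3:2,r4:1,r5:8
cycle 4: CDB Add2=0; issue ADD r4<-Add2 // r0:Add1,r1:0,r2:7,r3:2,r4:Add2,r5:8
cycle 5: CDB Add1=6; issue ADD r1<-Add1 // r0:6,r1:Add1,r2:7,r3:2,r4:Add2,r5:8
cycle 6: CDB Add2=3; issue ADD r3<-Add2 // r0:6,r1:Add1,r2:7,r3:Add2,r4:3,r5:8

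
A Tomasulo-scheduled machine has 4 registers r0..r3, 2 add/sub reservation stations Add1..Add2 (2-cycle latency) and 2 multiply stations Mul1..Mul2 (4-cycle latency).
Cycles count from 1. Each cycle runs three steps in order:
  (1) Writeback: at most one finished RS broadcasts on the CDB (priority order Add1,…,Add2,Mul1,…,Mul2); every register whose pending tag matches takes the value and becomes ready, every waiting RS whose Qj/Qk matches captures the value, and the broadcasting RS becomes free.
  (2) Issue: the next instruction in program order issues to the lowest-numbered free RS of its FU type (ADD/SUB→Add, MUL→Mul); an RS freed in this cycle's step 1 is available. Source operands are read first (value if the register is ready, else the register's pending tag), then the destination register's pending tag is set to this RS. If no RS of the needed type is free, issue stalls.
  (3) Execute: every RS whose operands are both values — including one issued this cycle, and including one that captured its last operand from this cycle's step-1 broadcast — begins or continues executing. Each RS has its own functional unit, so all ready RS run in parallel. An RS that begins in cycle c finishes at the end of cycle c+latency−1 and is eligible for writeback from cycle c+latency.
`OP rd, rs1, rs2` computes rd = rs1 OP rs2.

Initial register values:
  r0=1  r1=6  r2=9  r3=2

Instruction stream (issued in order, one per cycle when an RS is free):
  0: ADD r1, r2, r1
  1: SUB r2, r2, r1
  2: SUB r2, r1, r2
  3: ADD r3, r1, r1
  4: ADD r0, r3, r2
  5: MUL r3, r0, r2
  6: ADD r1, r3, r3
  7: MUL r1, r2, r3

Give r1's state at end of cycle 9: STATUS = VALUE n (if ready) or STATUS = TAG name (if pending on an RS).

STATUS = TAG Add2

c1: issue ADD r1<-Add1 | r0:1,r1:Add1,r2:9,r3:2
c2: issue SUB r2<-Add2 | r0:1,r1:Add1,r2:Add2,r3:2
c3: CDB Add1=15; issue SUB r2<-Add1 | r0:1,r1:15,r2:Add1,r3:2
c4: stall | r0:1,r1:15,r2:Add1,r3:2
c5: CDB Add2=-6; issue ADD r3<-Add2 | r0:1,r1:15,r2:Add1,r3:Add2
c6: stall | r0:1,r1:15,r2:Add1,r3:Add2
c7: CDB Add1=21; issue ADD r0<-Add1 | r0:Add1,r1:15,r2:21,r3:Add2
c8: CDB Add2=30; issue MUL r3<-Mul1 | r0:Add1,r1:15,r2:21,r3:Mul1
c9: issue ADD r1<-Add2 | r0:Add1,r1:Add2,r2:21,r3:Mul1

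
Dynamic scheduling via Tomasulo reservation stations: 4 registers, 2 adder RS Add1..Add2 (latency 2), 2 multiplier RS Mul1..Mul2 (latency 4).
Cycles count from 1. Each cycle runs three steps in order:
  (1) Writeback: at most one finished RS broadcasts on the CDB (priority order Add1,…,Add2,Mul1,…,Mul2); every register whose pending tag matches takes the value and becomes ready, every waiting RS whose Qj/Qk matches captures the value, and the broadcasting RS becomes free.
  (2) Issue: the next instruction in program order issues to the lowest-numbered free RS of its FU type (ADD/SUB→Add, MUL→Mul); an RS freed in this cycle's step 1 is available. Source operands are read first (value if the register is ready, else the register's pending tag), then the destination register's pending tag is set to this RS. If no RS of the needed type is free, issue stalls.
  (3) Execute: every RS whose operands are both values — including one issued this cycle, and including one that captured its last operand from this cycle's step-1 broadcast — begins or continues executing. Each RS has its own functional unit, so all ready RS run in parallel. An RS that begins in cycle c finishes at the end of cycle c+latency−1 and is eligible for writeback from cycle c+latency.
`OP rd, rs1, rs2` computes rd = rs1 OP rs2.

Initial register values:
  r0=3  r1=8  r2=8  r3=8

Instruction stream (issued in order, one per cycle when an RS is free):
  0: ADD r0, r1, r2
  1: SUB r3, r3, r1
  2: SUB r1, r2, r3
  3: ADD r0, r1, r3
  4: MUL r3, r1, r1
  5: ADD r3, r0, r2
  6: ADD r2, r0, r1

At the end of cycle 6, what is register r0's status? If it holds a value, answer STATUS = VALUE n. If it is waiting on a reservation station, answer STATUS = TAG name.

cycle 1: issue ADD r0<-Add1 // r0:Add1,r1:8,r2:8,r3:8
cycle 2: issue SUB r3<-Add2 // r0:Add1,r1:8,r2:8,r3:Add2
cycle 3: CDB Add1=16; issue SUB r1<-Add1 // r0:16,r1:Add1,r2:8,r3:Add2
cycle 4: CDB Add2=0; issue ADD r0<-Add2 // r0:Add2,r1:Add1,r2:8,r3:0
cycle 5: issue MUL r3<-Mul1 // r0:Add2,r1:Add1,r2:8,r3:Mul1
cycle 6: CDB Add1=8; issue ADD r3<-Add1 // r0:Add2,r1:8,r2:8,r3:Add1

STATUS = TAG Add2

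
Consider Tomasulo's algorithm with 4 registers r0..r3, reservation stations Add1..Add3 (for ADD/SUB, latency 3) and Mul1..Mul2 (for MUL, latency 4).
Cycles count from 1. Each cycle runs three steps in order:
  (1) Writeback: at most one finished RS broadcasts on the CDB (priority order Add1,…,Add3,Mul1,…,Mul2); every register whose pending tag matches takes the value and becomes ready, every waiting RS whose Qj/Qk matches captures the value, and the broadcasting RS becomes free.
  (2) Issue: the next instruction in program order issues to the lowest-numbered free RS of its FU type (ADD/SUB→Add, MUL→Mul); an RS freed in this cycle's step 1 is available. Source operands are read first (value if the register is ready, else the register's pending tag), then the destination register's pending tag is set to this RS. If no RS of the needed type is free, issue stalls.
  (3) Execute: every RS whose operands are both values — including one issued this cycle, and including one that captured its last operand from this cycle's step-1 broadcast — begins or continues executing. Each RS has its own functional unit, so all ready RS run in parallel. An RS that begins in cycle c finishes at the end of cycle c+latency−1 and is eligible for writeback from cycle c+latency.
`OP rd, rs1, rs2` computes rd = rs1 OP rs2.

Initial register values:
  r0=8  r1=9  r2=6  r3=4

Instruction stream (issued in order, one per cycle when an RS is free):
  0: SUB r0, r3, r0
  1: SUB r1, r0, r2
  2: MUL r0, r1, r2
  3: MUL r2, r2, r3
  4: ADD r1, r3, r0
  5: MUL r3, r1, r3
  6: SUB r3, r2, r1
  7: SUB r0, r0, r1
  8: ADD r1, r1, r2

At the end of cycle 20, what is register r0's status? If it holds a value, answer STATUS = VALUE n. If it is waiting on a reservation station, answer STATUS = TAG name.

c1: issue SUB r0<-Add1 | r0:Add1,r1:9,r2:6,r3:4
c2: issue SUB r1<-Add2 | r0:Add1,r1:Add2,r2:6,r3:4
c3: issue MUL r0<-Mul1 | r0:Mul1,r1:Add2,r2:6,r3:4
c4: CDB Add1=-4; issue MUL r2<-Mul2 | r0:Mul1,r1:Add2,r2:Mul2,r3:4
c5: issue ADD r1<-Add1 | r0:Mul1,r1:Add1,r2:Mul2,r3:4
c6: stall | r0:Mul1,r1:Add1,r2:Mul2,r3:4
c7: CDB Add2=-10; stall | r0:Mul1,r1:Add1,r2:Mul2,r3:4
c8: CDB Mul2=24; issue MUL r3<-Mul2 | r0:Mul1,r1:Add1,r2:24,r3:Mul2
c9: issue SUB r3<-Add2 | r0:Mul1,r1:Add1,r2:24,r3:Add2
c10: issue SUB r0<-Add3 | r0:Add3,r1:Add1,r2:24,r3:Add2
c11: CDB Mul1=-60; stall | r0:Add3,r1:Add1,r2:24,r3:Add2
c12: stall | r0:Add3,r1:Add1,r2:24,r3:Add2
c13: stall | r0:Add3,r1:Add1,r2:24,r3:Add2
c14: CDB Add1=-56; issue ADD r1<-Add1 | r0:Add3,r1:Add1,r2:24,r3:Add2
c15: - | r0:Add3,r1:Add1,r2:24,r3:Add2
c16: - | r0:Add3,r1:Add1,r2:24,r3:Add2
c17: CDB Add1=-32 | r0:Add3,r1:-32,r2:24,r3:Add2
c18: CDB Add2=80 | r0:Add3,r1:-32,r2:24,r3:80
c19: CDB Add3=-4 | r0:-4,r1:-32,r2:24,r3:80
c20: CDB Mul2=-224 | r0:-4,r1:-32,r2:24,r3:80

STATUS = VALUE -4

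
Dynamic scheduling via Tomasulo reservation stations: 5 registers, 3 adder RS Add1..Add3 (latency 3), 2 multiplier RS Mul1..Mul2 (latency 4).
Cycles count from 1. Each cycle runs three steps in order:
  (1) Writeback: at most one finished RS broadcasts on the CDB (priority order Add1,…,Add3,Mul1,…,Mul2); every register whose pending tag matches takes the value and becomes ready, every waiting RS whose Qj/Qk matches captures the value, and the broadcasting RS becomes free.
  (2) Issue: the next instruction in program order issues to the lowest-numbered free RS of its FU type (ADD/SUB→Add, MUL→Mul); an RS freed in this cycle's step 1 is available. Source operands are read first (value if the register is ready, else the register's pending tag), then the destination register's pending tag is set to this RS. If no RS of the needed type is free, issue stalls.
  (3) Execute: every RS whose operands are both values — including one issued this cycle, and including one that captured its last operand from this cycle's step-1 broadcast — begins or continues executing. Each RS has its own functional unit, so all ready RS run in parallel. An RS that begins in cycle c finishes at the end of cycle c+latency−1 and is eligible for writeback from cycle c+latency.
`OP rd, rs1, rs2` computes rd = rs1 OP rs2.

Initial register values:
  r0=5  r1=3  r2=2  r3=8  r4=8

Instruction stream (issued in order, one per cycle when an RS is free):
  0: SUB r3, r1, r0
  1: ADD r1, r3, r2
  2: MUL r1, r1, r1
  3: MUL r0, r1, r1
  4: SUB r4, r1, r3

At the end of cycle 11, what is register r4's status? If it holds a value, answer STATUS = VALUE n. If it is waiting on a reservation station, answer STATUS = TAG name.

c1: issue SUB r3<-Add1 | r0:5,r1:3,r2:2,r3:Add1,r4:8
c2: issue ADD r1<-Add2 | r0:5,r1:Add2,r2:2,r3:Add1,r4:8
c3: issue MUL r1<-Mul1 | r0:5,r1:Mul1,r2:2,r3:Add1,r4:8
c4: CDB Add1=-2; issue MUL r0<-Mul2 | r0:Mul2,r1:Mul1,r2:2,r3:-2,r4:8
c5: issue SUB r4<-Add1 | r0:Mul2,r1:Mul1,r2:2,r3:-2,r4:Add1
c6: - | r0:Mul2,r1:Mul1,r2:2,r3:-2,r4:Add1
c7: CDB Add2=0 | r0:Mul2,r1:Mul1,r2:2,r3:-2,r4:Add1
c8: - | r0:Mul2,r1:Mul1,r2:2,r3:-2,r4:Add1
c9: - | r0:Mul2,r1:Mul1,r2:2,r3:-2,r4:Add1
c10: - | r0:Mul2,r1:Mul1,r2:2,r3:-2,r4:Add1
c11: CDB Mul1=0 | r0:Mul2,r1:0,r2:2,r3:-2,r4:Add1

STATUS = TAG Add1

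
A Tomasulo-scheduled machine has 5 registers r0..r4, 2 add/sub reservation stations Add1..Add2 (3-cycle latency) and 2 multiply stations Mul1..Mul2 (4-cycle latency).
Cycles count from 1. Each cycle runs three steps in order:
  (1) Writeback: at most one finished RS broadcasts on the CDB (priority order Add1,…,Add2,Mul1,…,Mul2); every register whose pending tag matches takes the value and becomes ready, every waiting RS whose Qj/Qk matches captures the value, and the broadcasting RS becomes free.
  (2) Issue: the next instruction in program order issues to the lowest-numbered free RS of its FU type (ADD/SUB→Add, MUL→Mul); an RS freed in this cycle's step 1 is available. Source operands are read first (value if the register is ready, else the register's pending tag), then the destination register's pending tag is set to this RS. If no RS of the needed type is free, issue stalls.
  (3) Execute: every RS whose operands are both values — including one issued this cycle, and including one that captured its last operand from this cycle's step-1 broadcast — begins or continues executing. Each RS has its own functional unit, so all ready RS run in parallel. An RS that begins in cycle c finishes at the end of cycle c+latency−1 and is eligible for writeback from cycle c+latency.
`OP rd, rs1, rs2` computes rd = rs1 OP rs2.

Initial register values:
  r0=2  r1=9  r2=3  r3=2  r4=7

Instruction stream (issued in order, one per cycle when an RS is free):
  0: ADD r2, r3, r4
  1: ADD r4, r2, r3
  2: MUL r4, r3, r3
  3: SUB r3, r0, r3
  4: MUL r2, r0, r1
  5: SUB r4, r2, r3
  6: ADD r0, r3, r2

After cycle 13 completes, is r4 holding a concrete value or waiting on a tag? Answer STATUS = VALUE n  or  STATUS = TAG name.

cycle 1: issue ADD r2<-Add1 // r0:2,r1:9,r2:Add1,r3:2,r4:7
cycle 2: issue ADD r4<-Add2 // r0:2,r1:9,r2:Add1,r3:2,r4:Add2
cycle 3: issue MUL r4<-Mul1 // r0:2,r1:9,r2:Add1,r3:2,r4:Mul1
cycle 4: CDB Add1=9; issue SUB r3<-Add1 // r0:2,r1:9,r2:9,r3:Add1,r4:Mul1
cycle 5: issue MUL r2<-Mul2 // r0:2,r1:9,r2:Mul2,r3:Add1,r4:Mul1
cycle 6: stall // r0:2,r1:9,r2:Mul2,r3:Add1,r4:Mul1
cycle 7: CDB Add1=0; issue SUB r4<-Add1 // r0:2,r1:9,r2:Mul2,r3:0,r4:Add1
cycle 8: CDB Add2=11; issue ADD r0<-Add2 // r0:Add2,r1:9,r2:Mul2,r3:0,r4:Add1
cycle 9: CDB Mul1=4 // r0:Add2,r1:9,r2:Mul2,r3:0,r4:Add1
cycle 10: CDB Mul2=18 // r0:Add2,r1:9,r2:18,r3:0,r4:Add1
cycle 11: - // r0:Add2,r1:9,r2:18,r3:0,r4:Add1
cycle 12: - // r0:Add2,r1:9,r2:18,r3:0,r4:Add1
cycle 13: CDB Add1=18 // r0:Add2,r1:9,r2:18,r3:0,r4:18

STATUS = VALUE 18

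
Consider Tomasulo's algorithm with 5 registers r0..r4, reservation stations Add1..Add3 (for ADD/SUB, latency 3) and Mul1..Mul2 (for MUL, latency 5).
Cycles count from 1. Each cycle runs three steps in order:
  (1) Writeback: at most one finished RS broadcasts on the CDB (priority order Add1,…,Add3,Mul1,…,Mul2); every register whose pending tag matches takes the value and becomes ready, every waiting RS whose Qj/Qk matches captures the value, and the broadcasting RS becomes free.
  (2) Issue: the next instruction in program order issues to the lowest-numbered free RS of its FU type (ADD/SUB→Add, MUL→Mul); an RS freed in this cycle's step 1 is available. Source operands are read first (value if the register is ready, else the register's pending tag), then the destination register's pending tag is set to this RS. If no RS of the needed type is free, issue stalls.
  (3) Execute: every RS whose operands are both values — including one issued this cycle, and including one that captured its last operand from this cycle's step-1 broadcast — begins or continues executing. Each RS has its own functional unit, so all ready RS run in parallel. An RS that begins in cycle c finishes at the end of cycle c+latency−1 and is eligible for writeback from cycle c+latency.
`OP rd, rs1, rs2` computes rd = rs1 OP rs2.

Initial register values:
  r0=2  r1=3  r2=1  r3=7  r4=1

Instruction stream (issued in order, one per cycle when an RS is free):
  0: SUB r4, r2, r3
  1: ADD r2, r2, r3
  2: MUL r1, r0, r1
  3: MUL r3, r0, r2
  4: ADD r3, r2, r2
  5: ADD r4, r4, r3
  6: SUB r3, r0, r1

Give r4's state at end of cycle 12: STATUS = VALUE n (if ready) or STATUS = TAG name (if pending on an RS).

cycle 1: issue SUB r4<-Add1 // r0:2,r1:3,r2:1,r3:7,r4:Add1
cycle 2: issue ADD r2<-Add2 // r0:2,r1:3,r2:Add2,r3:7,r4:Add1
cycle 3: issue MUL r1<-Mul1 // r0:2,r1:Mul1,r2:Add2,r3:7,r4:Add1
cycle 4: CDB Add1=-6; issue MUL r3<-Mul2 // r0:2,r1:Mul1,r2:Add2,r3:Mul2,r4:-6
cycle 5: CDB Add2=8; issue ADD r3<-Add1 // r0:2,r1:Mul1,r2:8,r3:Add1,r4:-6
cycle 6: issue ADD r4<-Add2 // r0:2,r1:Mul1,r2:8,r3:Add1,r4:Add2
cycle 7: issue SUB r3<-Add3 // r0:2,r1:Mul1,r2:8,r3:Add3,r4:Add2
cycle 8: CDB Add1=16 // r0:2,r1:Mul1,r2:8,r3:Add3,r4:Add2
cycle 9: CDB Mul1=6 // r0:2,r1:6,r2:8,r3:Add3,r4:Add2
cycle 10: CDB Mul2=16 // r0:2,r1:6,r2:8,r3:Add3,r4:Add2
cycle 11: CDB Add2=10 // r0:2,r1:6,r2:8,r3:Add3,r4:10
cycle 12: CDB Add3=-4 // r0:2,r1:6,r2:8,r3:-4,r4:10

STATUS = VALUE 10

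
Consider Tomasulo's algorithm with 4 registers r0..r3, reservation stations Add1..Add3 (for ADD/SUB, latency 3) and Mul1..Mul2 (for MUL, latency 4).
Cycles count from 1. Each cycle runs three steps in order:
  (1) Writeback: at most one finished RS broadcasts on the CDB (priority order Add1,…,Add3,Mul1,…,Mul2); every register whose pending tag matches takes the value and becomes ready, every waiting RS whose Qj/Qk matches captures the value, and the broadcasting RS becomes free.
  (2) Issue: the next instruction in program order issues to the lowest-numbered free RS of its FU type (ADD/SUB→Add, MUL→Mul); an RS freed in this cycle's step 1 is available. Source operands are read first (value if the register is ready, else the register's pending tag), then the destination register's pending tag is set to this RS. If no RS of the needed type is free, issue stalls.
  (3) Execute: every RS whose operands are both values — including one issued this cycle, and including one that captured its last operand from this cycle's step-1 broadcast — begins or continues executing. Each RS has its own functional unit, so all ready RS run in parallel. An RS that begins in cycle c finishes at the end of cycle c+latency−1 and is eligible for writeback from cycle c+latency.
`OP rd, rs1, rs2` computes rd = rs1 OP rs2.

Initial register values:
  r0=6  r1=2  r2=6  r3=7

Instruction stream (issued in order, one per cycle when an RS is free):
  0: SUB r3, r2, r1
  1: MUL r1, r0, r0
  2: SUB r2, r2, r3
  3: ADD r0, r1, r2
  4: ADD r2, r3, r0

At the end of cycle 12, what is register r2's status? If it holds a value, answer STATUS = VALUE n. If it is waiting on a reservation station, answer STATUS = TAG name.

c1: issue SUB r3<-Add1 | r0:6,r1:2,r2:6,r3:Add1
c2: issue MUL r1<-Mul1 | r0:6,r1:Mul1,r2:6,r3:Add1
c3: issue SUB r2<-Add2 | r0:6,r1:Mul1,r2:Add2,r3:Add1
c4: CDB Add1=4; issue ADD r0<-Add1 | r0:Add1,r1:Mul1,r2:Add2,r3:4
c5: issue ADD r2<-Add3 | r0:Add1,r1:Mul1,r2:Add3,r3:4
c6: CDB Mul1=36 | r0:Add1,r1:36,r2:Add3,r3:4
c7: CDB Add2=2 | r0:Add1,r1:36,r2:Add3,r3:4
c8: - | r0:Add1,r1:36,r2:Add3,r3:4
c9: - | r0:Add1,r1:36,r2:Add3,r3:4
c10: CDB Add1=38 | r0:38,r1:36,r2:Add3,r3:4
c11: - | r0:38,r1:36,r2:Add3,r3:4
c12: - | r0:38,r1:36,r2:Add3,r3:4

STATUS = TAG Add3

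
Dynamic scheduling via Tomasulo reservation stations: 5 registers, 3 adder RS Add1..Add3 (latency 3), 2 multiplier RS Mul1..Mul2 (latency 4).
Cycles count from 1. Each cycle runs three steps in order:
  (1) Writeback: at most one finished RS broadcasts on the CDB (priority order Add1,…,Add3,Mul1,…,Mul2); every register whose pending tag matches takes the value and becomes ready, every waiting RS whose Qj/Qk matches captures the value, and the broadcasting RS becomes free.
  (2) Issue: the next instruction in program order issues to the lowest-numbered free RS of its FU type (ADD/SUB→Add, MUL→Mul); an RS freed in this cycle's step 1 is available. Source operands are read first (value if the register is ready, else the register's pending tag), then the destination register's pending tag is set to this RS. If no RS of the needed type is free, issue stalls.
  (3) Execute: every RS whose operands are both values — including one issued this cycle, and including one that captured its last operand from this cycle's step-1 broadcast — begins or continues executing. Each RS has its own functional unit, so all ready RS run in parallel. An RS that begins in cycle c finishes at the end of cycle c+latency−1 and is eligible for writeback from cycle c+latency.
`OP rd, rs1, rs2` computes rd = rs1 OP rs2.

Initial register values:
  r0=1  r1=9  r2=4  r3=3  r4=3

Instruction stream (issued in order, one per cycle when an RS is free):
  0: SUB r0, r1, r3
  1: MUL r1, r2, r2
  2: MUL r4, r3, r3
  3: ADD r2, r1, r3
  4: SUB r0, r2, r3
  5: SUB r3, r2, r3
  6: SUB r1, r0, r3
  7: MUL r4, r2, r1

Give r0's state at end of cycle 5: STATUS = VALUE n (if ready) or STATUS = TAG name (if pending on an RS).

cycle 1: issue SUB r0<-Add1 // r0:Add1,r1:9,r2:4,r3:3,r4:3
cycle 2: issue MUL r1<-Mul1 // r0:Add1,r1:Mul1,r2:4,r3:3,r4:3
cycle 3: issue MUL r4<-Mul2 // r0:Add1,r1:Mul1,r2:4,r3:3,r4:Mul2
cycle 4: CDB Add1=6; issue ADD r2<-Add1 // r0:6,r1:Mul1,r2:Add1,r3:3,r4:Mul2
cycle 5: issue SUB r0<-Add2 // r0:Add2,r1:Mul1,r2:Add1,r3:3,r4:Mul2

STATUS = TAG Add2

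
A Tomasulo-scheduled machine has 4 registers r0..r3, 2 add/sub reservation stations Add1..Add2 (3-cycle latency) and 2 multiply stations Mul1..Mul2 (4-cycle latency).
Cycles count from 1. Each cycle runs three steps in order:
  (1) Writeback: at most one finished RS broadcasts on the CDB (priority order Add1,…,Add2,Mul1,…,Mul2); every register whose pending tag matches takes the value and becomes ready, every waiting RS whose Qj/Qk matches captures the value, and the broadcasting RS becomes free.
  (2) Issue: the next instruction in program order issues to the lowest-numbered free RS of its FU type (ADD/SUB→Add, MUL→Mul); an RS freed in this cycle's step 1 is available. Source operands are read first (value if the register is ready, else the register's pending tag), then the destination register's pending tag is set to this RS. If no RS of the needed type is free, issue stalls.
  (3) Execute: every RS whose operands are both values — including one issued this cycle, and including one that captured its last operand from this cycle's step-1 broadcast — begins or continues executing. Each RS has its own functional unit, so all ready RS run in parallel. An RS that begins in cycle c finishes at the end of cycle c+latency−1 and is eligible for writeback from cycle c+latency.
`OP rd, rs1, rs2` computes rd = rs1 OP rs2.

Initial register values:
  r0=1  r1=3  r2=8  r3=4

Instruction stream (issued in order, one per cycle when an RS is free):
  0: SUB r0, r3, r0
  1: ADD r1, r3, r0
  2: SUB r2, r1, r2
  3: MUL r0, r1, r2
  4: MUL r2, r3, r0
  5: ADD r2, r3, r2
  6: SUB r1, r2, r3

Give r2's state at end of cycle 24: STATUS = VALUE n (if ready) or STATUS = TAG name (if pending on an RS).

STATUS = VALUE -24

cycle 1: issue SUB r0<-Add1 // r0:Add1,r1:3,r2:8,r3:4
cycle 2: issue ADD r1<-Add2 // r0:Add1,r1:Add2,r2:8,r3:4
cycle 3: stall // r0:Add1,r1:Add2,r2:8,r3:4
cycle 4: CDB Add1=3; issue SUB r2<-Add1 // r0:3,r1:Add2,r2:Add1,r3:4
cycle 5: issue MUL r0<-Mul1 // r0:Mul1,r1:Add2,r2:Add1,r3:4
cycle 6: issue MUL r2<-Mul2 // r0:Mul1,r1:Add2,r2:Mul2,r3:4
cycle 7: CDB Add2=7; issue ADD r2<-Add2 // r0:Mul1,r1:7,r2:Add2,r3:4
cycle 8: stall // r0:Mul1,r1:7,r2:Add2,r3:4
cycle 9: stall // r0:Mul1,r1:7,r2:Add2,r3:4
cycle 10: CDB Add1=-1; issue SUB r1<-Add1 // r0:Mul1,r1:Add1,r2:Add2,r3:4
cycle 11: - // r0:Mul1,r1:Add1,r2:Add2,r3:4
cycle 12: - // r0:Mul1,r1:Add1,r2:Add2,r3:4
cycle 13: - // r0:Mul1,r1:Add1,r2:Add2,r3:4
cycle 14: CDB Mul1=-7 // r0:-7,r1:Add1,r2:Add2,r3:4
cycle 15: - // r0:-7,r1:Add1,r2:Add2,r3:4
cycle 16: - // r0:-7,r1:Add1,r2:Add2,r3:4
cycle 17: - // r0:-7,r1:Add1,r2:Add2,r3:4
cycle 18: CDB Mul2=-28 // r0:-7,r1:Add1,r2:Add2,r3:4
cycle 19: - // r0:-7,r1:Add1,r2:Add2,r3:4
cycle 20: - // r0:-7,r1:Add1,r2:Add2,r3:4
cycle 21: CDB Add2=-24 // r0:-7,r1:Add1,r2:-24,r3:4
cycle 22: - // r0:-7,r1:Add1,r2:-24,r3:4
cycle 23: - // r0:-7,r1:Add1,r2:-24,r3:4
cycle 24: CDB Add1=-28 // r0:-7,r1:-28,r2:-24,r3:4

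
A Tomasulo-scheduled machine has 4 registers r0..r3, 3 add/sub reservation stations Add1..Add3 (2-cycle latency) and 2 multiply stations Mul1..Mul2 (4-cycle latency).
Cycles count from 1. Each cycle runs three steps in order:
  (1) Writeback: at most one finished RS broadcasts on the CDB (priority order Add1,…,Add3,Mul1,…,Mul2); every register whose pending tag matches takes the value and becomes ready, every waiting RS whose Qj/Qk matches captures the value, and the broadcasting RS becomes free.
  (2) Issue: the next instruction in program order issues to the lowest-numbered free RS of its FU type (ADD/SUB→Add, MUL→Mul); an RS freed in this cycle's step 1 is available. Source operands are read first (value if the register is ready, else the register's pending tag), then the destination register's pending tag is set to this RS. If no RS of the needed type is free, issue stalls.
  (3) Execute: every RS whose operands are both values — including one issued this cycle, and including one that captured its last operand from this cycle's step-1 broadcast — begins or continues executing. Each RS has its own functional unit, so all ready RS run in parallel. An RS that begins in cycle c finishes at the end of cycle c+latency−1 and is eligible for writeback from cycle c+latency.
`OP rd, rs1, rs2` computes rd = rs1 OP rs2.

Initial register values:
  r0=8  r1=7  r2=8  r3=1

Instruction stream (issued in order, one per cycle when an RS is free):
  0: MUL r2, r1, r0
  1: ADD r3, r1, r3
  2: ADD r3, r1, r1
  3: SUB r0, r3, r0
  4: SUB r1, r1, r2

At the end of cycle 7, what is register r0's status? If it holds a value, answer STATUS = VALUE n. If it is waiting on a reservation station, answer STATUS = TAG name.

cycle 1: issue MUL r2<-Mul1 // r0:8,r1:7,r2:Mul1,r3:1
cycle 2: issue ADD r3<-Add1 // r0:8,r1:7,r2:Mul1,r3:Add1
cycle 3: issue ADD r3<-Add2 // r0:8,r1:7,r2:Mul1,r3:Add2
cycle 4: CDB Add1=8; issue SUB r0<-Add1 // r0:Add1,r1:7,r2:Mul1,r3:Add2
cycle 5: CDB Add2=14; issue SUB r1<-Add2 // r0:Add1,r1:Add2,r2:Mul1,r3:14
cycle 6: CDB Mul1=56 // r0:Add1,r1:Add2,r2:56,r3:14
cycle 7: CDB Add1=6 // r0:6,r1:Add2,r2:56,r3:14

STATUS = VALUE 6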